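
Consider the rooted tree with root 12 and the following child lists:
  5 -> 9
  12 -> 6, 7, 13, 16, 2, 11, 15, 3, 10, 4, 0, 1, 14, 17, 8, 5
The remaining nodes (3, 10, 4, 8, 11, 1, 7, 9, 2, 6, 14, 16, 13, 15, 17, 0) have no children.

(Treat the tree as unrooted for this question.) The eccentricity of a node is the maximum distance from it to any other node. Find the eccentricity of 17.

3

Distances from 17 peak at 3, attained at 9.
17 – 12 – 5 – 9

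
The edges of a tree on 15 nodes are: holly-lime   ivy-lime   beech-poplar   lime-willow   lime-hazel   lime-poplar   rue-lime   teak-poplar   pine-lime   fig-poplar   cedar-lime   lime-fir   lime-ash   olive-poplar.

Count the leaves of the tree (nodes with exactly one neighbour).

Exactly 13 nodes have a single neighbour: ash, beech, cedar, fig, fir, hazel, holly, ivy, olive, pine, rue, teak, willow.

13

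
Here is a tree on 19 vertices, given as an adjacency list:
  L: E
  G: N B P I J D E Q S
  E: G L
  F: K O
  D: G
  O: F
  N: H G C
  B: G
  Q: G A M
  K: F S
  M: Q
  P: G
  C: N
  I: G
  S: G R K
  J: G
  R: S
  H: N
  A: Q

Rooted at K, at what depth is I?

3

Climbing from I to the root: I–G–S–K. That's 3 steps.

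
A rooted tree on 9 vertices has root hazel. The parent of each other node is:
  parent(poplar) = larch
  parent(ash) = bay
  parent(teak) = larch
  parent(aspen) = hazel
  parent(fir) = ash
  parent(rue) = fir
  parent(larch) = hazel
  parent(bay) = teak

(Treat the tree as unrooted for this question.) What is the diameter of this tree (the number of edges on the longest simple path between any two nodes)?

A longest path is aspen – hazel – larch – teak – bay – ash – fir – rue, with 7 edges.

7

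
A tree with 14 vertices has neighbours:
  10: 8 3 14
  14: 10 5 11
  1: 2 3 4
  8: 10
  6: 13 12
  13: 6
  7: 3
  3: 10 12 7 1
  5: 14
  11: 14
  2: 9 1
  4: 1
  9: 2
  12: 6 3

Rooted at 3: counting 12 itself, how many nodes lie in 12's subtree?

12's subtree: {12, 6, 13}, size 3.

3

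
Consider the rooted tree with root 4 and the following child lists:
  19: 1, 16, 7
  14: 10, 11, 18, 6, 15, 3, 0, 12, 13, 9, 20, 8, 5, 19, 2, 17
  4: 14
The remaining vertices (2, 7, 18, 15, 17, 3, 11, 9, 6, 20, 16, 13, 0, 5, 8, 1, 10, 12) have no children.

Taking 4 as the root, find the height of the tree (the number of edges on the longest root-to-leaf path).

3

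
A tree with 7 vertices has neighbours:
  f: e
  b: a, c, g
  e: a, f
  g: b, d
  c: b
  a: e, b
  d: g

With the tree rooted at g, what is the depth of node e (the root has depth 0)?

Climbing from e to the root: e – a – b – g. That's 3 steps.

3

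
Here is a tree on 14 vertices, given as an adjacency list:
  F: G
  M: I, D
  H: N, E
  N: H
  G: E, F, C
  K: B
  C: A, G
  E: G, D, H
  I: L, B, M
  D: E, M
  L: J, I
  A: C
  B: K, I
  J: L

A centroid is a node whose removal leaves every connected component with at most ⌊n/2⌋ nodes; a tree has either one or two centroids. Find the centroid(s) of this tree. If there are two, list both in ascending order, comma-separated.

Delete D: the remaining components have sizes 7, 6. Max 7 ≤ 7, so D is a centroid.
E is adjacent to D and is also a centroid (the largest component after removing it is likewise 7).

D, E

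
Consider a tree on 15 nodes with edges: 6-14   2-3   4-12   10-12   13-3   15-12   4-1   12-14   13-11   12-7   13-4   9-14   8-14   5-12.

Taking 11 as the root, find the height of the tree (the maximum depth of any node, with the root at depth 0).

9 sits deepest: 11–13–4–12–14–9 — 5 edges from the root.

5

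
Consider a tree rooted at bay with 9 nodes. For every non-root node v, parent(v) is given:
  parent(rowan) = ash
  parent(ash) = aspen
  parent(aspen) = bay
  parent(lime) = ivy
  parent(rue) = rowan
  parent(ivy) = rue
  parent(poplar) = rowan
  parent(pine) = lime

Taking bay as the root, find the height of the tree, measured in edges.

7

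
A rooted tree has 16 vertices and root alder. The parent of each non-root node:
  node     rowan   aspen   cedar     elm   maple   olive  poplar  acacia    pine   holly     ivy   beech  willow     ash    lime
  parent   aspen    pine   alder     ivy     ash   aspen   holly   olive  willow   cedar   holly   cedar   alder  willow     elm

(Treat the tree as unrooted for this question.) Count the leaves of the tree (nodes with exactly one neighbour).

Degree-1 nodes: acacia, beech, lime, maple, poplar, rowan — 6 of them.

6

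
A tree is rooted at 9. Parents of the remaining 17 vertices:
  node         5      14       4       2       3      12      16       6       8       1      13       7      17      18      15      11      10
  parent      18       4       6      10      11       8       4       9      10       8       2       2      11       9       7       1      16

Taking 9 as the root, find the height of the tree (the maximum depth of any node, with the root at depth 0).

8

The longest root-to-leaf path is 9 → 6 → 4 → 16 → 10 → 8 → 1 → 11 → 17 (8 edges).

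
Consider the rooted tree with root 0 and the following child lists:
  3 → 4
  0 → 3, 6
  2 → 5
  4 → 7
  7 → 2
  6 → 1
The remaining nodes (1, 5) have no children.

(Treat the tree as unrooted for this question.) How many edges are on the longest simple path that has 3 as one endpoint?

The node farthest from 3 is 5, via 3-4-7-2-5 — 4 edges.

4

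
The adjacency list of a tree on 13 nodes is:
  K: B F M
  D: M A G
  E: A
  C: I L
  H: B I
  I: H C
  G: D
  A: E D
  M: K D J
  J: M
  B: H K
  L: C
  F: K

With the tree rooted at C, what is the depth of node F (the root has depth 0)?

5

Path from C to F: C–I–H–B–K–F, which has 5 edges.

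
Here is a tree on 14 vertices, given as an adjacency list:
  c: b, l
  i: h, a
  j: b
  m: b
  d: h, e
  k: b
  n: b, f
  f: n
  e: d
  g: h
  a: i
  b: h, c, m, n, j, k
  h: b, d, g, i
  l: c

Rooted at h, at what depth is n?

2

h → b → n — 2 edges.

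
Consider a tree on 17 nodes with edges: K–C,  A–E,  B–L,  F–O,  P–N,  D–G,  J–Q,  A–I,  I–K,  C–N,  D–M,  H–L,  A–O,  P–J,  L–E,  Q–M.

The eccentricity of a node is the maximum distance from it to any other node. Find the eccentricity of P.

Distances from P peak at 8, attained at H (B also at distance 8).
P–N–C–K–I–A–E–L–H

8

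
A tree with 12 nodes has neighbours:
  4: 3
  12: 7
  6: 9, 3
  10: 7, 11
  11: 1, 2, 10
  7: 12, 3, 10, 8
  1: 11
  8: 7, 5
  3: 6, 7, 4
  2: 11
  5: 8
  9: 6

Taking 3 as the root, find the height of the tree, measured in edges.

The longest root-to-leaf path is 3-7-10-11-1 (4 edges).

4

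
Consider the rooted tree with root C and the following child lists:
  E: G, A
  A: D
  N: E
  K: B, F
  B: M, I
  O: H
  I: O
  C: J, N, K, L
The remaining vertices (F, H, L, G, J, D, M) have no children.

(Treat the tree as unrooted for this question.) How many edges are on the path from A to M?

6

The path is A–E–N–C–K–B–M, which has 6 edges.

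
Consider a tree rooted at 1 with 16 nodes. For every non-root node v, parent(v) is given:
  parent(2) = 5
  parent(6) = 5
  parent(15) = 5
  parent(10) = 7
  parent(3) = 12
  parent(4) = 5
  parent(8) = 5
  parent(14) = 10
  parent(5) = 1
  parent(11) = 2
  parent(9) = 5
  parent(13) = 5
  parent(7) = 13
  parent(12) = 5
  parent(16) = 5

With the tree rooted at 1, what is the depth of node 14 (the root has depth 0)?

5

1–5–13–7–10–14 — 5 edges.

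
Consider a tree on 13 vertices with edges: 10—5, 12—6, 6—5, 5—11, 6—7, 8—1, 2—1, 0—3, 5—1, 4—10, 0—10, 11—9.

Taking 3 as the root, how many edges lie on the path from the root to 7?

5

3 – 0 – 10 – 5 – 6 – 7 — 5 edges.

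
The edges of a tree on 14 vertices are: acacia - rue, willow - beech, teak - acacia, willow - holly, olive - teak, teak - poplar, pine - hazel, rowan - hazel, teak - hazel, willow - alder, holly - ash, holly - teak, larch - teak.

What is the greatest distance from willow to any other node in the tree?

4

Distances from willow peak at 4, attained at rue (rowan, pine also at distance 4).
willow – holly – teak – acacia – rue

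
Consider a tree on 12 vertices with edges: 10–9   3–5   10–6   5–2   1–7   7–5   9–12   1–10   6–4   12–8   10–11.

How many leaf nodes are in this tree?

Exactly 5 nodes have a single neighbour: 2, 3, 4, 8, 11.

5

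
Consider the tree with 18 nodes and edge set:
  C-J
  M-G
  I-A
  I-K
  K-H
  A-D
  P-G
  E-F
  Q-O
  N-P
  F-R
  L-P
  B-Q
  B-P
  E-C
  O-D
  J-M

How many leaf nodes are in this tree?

Degree-1 nodes: H, L, N, R — 4 of them.

4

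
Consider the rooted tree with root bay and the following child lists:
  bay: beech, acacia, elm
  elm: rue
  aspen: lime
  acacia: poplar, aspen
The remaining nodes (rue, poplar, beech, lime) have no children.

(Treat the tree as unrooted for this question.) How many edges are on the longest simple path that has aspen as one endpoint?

4

The node farthest from aspen is rue, via aspen–acacia–bay–elm–rue — 4 edges.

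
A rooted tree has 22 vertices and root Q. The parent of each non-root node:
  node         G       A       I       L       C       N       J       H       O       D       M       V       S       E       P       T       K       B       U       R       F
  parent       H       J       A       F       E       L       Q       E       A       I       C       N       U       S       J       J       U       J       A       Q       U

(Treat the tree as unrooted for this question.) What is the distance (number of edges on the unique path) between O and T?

The path is O–A–J–T, which has 3 edges.

3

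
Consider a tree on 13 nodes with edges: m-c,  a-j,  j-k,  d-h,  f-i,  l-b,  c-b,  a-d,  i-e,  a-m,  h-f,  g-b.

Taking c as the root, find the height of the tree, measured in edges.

7

A deepest node is e, reached by c → m → a → d → h → f → i → e.
That path has 7 edges, so the height is 7.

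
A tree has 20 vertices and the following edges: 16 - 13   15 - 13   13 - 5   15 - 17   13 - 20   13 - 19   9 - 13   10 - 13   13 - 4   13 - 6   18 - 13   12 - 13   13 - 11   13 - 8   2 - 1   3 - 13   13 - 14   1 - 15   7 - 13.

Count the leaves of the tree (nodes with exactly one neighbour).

17

Degree-1 nodes: 2, 3, 4, 5, 6, 7, 8, 9, 10, 11, 12, 14, 16, 17, 18, 19, 20 — 17 of them.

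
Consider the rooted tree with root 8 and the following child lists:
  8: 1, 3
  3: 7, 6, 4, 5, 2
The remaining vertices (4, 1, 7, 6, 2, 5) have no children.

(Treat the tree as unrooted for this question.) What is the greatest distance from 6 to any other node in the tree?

A farthest node from 6 is 1.
The path 6 – 3 – 8 – 1 has 3 edges.

3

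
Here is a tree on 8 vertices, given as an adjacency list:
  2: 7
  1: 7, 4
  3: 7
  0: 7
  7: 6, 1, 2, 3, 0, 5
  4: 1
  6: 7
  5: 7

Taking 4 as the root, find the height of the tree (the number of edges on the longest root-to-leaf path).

5 sits deepest: 4 → 1 → 7 → 5 — 3 edges from the root.

3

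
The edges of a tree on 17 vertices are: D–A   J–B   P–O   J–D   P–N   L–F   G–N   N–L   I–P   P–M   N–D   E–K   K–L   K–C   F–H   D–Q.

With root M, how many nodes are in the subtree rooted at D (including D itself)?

5

Descendants of D (including itself): D, J, Q, A, B. That's 5.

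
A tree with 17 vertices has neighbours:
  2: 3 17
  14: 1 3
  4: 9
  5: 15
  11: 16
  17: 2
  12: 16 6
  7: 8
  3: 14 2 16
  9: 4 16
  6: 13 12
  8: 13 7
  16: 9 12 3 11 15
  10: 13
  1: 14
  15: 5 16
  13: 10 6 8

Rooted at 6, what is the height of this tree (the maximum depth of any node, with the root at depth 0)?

17 sits deepest: 6-12-16-3-2-17 — 5 edges from the root.

5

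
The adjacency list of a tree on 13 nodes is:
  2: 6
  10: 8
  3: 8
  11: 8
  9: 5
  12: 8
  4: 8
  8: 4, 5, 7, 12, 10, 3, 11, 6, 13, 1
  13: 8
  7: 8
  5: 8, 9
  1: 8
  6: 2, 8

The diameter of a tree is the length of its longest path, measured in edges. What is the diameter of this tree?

Starting from 9, a farthest node is 2 at distance 4.
One longest path: 9 – 5 – 8 – 6 – 2.
So the diameter is 4.

4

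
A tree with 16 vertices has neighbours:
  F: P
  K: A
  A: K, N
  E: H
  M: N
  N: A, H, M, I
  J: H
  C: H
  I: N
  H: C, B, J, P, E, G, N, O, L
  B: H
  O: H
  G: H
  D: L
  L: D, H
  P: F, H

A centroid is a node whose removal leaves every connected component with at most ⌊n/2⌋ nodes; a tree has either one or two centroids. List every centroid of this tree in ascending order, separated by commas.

H

If H is removed the pieces have sizes 5, 2, 2, 1, 1, 1, 1, 1, 1, all ≤ ⌊16/2⌋ = 8.
No neighbour of H does as well, so H is the unique centroid.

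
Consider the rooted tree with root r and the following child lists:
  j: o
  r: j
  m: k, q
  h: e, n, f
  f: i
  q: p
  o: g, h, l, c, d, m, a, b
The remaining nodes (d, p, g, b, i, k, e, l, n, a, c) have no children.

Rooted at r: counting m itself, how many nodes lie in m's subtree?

The subtree rooted at m contains: m, q, k, p — 4 nodes.

4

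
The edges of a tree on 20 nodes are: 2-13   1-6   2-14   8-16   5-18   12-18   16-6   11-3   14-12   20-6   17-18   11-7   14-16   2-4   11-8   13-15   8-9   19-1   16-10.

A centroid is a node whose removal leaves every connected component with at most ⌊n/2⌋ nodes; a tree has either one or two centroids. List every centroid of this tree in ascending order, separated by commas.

Removing 16 splits the tree into components of sizes 9, 5, 4, 1; the largest is 9 ≤ ⌊20/2⌋ = 10.
Every other node leaves some component of size > 10, so the centroid is unique.

16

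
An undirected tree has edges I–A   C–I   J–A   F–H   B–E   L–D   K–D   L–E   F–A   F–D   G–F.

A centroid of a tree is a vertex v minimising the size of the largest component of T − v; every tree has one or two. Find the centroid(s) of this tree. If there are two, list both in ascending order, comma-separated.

Removing F splits the tree into components of sizes 5, 4, 1, 1; the largest is 5 ≤ ⌊12/2⌋ = 6.
No neighbour of F does as well, so F is the unique centroid.

F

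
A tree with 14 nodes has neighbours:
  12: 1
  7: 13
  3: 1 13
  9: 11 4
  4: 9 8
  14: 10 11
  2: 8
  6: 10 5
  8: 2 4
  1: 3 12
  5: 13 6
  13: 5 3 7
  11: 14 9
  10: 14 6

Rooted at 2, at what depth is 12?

12

Climbing from 12 to the root: 12 → 1 → 3 → 13 → 5 → 6 → 10 → 14 → 11 → 9 → 4 → 8 → 2. That's 12 steps.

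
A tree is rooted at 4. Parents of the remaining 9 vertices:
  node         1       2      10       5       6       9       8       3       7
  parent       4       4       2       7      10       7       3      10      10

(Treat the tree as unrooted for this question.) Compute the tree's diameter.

BFS from 8 reaches 1 last, at distance 5; BFS from 1 confirms no node is farther.
Path: 8–3–10–2–4–1.

5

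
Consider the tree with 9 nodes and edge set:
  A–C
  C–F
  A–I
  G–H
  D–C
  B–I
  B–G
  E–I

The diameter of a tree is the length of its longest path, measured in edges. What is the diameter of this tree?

6

A longest path is H–G–B–I–A–C–D, with 6 edges.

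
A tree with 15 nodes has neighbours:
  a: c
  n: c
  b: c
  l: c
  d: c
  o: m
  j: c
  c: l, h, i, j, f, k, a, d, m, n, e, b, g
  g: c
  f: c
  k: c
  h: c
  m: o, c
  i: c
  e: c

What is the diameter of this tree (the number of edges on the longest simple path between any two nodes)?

A longest path is o–m–c–d, with 3 edges.

3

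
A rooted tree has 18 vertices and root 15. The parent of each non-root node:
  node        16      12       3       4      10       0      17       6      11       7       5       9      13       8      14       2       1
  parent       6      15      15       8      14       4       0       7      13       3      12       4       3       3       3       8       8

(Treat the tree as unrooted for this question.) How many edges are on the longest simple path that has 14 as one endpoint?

5

A farthest node from 14 is 17.
The path 14–3–8–4–0–17 has 5 edges.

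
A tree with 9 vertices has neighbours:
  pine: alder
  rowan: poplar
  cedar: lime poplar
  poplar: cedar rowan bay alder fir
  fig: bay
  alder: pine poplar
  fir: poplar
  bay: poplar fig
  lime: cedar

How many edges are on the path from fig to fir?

fig–bay–poplar–fir: 3 edges.

3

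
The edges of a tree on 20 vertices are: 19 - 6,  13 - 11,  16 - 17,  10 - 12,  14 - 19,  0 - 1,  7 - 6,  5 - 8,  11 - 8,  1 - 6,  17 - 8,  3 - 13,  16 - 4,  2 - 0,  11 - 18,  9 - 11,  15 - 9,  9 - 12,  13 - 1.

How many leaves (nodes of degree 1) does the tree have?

The leaves are 2, 3, 4, 5, 7, 10, 14, 15, 18.
That is 9 leaves.

9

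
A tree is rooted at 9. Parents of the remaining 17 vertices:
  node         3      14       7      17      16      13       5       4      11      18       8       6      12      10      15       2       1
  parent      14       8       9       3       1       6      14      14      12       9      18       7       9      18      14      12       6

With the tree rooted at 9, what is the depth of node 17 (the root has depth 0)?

5

9–18–8–14–3–17 — 5 edges.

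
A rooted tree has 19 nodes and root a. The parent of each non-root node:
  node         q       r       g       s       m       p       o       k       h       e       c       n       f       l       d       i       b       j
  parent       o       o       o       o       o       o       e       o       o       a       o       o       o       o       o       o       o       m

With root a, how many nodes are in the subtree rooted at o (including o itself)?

17

o's subtree: {o, m, b, k, g, p, i, h, r, q, c, s, f, l, n, d, j}, size 17.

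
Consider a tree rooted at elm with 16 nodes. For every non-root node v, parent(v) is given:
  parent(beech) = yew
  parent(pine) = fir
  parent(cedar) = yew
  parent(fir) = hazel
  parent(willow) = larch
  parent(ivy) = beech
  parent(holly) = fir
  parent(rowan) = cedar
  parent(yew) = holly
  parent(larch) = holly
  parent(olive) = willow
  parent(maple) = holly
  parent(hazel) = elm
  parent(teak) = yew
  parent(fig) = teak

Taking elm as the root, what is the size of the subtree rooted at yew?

7

yew's subtree: {yew, beech, cedar, teak, ivy, rowan, fig}, size 7.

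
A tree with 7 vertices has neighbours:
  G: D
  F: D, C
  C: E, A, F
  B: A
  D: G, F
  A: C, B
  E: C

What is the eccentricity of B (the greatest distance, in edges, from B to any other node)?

5

The node farthest from B is G, via B – A – C – F – D – G — 5 edges.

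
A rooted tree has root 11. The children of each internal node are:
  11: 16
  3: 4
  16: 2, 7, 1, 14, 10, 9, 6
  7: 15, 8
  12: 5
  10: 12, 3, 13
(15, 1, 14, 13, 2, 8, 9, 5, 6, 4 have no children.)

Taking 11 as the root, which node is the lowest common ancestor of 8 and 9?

16

Path 8→root: 8 7 16 11; path 9→root: 9 16 11.
First common node: 16.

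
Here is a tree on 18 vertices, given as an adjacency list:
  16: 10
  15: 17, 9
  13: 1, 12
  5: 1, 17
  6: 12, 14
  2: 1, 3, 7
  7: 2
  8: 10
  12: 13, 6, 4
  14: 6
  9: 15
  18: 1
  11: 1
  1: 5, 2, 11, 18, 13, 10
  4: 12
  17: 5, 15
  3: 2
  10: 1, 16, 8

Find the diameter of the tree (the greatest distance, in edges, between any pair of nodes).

Starting from 9, a farthest node is 14 at distance 8.
One longest path: 9 – 15 – 17 – 5 – 1 – 13 – 12 – 6 – 14.
So the diameter is 8.

8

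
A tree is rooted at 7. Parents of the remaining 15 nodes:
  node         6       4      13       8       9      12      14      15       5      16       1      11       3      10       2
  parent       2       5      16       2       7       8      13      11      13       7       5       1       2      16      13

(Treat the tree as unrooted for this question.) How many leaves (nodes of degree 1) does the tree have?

Degree-1 nodes: 3, 4, 6, 9, 10, 12, 14, 15 — 8 of them.

8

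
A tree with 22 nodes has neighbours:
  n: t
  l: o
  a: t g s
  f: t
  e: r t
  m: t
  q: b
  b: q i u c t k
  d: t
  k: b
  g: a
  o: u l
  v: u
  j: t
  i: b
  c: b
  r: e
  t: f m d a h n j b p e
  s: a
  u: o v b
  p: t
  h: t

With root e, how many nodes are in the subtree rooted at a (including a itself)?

3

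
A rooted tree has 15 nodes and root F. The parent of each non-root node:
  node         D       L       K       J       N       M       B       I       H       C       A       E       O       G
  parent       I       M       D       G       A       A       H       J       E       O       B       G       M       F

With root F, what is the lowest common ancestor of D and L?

Path D→root: D I J G F; path L→root: L M A B H E G F.
First common node: G.

G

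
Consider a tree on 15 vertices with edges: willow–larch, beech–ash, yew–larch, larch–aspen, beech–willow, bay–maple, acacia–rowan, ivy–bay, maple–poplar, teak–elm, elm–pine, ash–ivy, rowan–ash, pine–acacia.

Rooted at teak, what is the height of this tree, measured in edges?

The longest root-to-leaf path is teak–elm–pine–acacia–rowan–ash–beech–willow–larch–aspen (9 edges).

9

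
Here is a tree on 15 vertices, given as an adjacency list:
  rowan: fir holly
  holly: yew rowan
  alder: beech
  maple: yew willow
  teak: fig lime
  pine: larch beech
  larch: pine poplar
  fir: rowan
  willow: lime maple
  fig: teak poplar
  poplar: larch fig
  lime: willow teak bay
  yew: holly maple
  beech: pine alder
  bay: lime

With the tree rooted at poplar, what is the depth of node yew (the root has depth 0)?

Climbing from yew to the root: yew–maple–willow–lime–teak–fig–poplar. That's 6 steps.

6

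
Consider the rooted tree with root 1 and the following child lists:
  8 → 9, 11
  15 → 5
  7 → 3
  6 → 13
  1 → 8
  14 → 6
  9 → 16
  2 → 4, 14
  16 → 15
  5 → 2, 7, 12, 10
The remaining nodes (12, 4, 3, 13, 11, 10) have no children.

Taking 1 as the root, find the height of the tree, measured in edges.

13 sits deepest: 1 – 8 – 9 – 16 – 15 – 5 – 2 – 14 – 6 – 13 — 9 edges from the root.

9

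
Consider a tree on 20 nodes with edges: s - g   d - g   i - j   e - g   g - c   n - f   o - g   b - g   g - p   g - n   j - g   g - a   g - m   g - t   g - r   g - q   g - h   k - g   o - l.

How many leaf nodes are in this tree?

The leaves are a, b, c, d, e, f, h, i, k, l, m, p, q, r, s, t.
That is 16 leaves.

16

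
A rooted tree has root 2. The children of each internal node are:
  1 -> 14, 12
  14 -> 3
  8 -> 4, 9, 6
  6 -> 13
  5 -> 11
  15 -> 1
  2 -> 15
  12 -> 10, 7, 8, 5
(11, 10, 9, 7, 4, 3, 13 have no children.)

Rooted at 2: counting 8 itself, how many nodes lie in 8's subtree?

The subtree rooted at 8 contains: 8, 6, 9, 4, 13 — 5 nodes.

5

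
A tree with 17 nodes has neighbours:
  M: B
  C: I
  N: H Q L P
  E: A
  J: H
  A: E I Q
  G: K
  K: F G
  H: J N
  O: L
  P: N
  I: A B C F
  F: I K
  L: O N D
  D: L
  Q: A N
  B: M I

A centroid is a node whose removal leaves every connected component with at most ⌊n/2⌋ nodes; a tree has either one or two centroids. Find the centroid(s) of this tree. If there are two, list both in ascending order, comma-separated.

Delete A: the remaining components have sizes 8, 7, 1. Max 8 ≤ 8, so A is a centroid.
Every other node leaves some component of size > 8, so the centroid is unique.

A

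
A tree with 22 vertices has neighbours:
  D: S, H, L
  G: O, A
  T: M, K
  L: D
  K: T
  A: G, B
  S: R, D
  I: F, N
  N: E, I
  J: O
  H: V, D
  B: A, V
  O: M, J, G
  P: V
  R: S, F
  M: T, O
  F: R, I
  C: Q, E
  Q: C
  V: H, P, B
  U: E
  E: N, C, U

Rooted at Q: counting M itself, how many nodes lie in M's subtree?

3

Descendants of M (including itself): M, T, K. That's 3.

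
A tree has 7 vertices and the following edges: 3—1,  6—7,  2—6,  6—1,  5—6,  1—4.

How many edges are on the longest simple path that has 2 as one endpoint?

3

The node farthest from 2 is 3 (4 also at distance 3), via 2 – 6 – 1 – 3 — 3 edges.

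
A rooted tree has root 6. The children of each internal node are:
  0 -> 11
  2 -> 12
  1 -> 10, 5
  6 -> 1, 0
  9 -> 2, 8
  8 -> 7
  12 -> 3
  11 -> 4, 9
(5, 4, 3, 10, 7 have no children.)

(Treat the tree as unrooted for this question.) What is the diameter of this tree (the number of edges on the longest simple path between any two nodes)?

8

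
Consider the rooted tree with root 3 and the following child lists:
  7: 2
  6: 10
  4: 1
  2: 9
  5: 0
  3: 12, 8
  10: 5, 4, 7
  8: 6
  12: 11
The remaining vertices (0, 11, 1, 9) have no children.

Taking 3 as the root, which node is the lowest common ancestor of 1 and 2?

Path 1→root: 1 4 10 6 8 3; path 2→root: 2 7 10 6 8 3.
First common node: 10.

10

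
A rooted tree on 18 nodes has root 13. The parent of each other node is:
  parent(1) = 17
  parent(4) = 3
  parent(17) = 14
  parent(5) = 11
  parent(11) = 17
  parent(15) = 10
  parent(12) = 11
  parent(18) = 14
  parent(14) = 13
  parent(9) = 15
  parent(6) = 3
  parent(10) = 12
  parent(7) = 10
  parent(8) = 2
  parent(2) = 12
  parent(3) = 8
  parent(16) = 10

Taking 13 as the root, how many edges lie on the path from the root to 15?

6

Path from 13 to 15: 13 – 14 – 17 – 11 – 12 – 10 – 15, which has 6 edges.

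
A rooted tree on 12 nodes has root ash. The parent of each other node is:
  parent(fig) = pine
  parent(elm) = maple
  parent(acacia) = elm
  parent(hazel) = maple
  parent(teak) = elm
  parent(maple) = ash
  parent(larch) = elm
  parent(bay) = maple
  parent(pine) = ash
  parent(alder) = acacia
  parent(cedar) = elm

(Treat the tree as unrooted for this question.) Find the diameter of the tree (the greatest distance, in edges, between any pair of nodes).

BFS from alder reaches fig last, at distance 6; BFS from fig confirms no node is farther.
Path: alder - acacia - elm - maple - ash - pine - fig.

6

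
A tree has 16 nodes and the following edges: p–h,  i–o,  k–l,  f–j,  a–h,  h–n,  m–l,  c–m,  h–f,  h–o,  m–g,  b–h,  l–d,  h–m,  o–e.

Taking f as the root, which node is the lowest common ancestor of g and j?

f

g's ancestor chain is g, m, h, f and j's is j, f; they first meet at f.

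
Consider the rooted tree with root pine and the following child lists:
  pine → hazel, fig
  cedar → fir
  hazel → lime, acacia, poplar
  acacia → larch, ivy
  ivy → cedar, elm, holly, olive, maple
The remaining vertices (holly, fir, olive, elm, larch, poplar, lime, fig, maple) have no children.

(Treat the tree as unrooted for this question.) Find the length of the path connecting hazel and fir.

hazel – acacia – ivy – cedar – fir: 4 edges.

4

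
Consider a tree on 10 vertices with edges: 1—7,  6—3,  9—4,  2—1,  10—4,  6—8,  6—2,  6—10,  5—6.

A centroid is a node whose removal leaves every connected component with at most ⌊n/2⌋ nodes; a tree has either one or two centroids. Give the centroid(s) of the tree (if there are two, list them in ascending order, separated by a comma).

6

Removing 6 splits the tree into components of sizes 3, 3, 1, 1, 1; the largest is 3 ≤ ⌊10/2⌋ = 5.
Every other node leaves some component of size > 5, so the centroid is unique.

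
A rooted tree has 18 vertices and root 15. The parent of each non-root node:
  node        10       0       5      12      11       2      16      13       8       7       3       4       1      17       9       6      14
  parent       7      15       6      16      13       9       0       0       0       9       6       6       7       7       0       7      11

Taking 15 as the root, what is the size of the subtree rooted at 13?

Descendants of 13 (including itself): 13, 11, 14. That's 3.

3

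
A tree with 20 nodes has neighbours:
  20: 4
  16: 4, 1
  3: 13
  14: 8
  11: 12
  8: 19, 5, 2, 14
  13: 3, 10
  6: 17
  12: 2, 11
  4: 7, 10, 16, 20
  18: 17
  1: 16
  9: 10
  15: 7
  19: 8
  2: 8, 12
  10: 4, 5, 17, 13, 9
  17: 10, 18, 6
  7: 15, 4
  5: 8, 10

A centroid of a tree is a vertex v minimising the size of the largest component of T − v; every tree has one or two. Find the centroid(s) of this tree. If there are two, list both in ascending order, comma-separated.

Removing 10 splits the tree into components of sizes 7, 6, 3, 2, 1; the largest is 7 ≤ ⌊20/2⌋ = 10.
No neighbour of 10 does as well, so 10 is the unique centroid.

10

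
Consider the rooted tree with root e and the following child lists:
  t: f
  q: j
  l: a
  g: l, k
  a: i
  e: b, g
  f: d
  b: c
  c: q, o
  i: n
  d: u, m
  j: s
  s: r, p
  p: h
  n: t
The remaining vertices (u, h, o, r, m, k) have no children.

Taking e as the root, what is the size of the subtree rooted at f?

4

f's subtree: {f, d, u, m}, size 4.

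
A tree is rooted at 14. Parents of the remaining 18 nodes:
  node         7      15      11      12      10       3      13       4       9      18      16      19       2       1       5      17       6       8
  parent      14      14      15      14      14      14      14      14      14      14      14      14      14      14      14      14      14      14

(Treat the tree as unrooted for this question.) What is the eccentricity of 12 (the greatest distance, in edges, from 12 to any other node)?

Distances from 12 peak at 3, attained at 11.
12–14–15–11

3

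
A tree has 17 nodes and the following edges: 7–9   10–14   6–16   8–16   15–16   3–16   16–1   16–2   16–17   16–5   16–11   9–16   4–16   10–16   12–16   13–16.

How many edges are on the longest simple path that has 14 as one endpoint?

The node farthest from 14 is 7, via 14-10-16-9-7 — 4 edges.

4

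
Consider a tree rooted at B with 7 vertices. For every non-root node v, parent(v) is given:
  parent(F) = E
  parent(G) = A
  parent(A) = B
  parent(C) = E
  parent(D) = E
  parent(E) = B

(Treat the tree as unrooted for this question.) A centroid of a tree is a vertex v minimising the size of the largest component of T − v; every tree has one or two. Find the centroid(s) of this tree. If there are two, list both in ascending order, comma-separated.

If E is removed the pieces have sizes 3, 1, 1, 1, all ≤ ⌊7/2⌋ = 3.
No neighbour of E does as well, so E is the unique centroid.

E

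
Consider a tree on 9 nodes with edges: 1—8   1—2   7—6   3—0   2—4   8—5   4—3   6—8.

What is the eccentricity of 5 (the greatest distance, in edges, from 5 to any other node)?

6

A farthest node from 5 is 0.
The path 5-8-1-2-4-3-0 has 6 edges.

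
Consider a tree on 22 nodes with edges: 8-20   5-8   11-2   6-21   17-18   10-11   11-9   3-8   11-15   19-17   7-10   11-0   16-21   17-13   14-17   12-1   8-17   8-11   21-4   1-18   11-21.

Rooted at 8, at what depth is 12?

4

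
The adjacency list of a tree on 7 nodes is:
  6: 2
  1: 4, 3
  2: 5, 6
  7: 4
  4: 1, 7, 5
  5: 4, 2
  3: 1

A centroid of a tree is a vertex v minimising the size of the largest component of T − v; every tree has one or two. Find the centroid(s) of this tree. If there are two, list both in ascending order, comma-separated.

4

Removing 4 splits the tree into components of sizes 3, 2, 1; the largest is 3 ≤ ⌊7/2⌋ = 3.
No neighbour of 4 does as well, so 4 is the unique centroid.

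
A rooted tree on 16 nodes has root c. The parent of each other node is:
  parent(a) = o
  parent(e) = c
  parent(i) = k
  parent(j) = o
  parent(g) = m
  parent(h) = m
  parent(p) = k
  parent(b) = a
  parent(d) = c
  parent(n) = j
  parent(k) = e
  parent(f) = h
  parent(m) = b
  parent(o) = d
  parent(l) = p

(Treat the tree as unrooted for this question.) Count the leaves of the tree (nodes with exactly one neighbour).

The leaves are f, g, i, l, n.
That is 5 leaves.

5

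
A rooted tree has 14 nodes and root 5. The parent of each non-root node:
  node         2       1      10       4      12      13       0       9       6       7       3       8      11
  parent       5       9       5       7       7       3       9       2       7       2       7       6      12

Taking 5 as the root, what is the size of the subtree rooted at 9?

Descendants of 9 (including itself): 9, 0, 1. That's 3.

3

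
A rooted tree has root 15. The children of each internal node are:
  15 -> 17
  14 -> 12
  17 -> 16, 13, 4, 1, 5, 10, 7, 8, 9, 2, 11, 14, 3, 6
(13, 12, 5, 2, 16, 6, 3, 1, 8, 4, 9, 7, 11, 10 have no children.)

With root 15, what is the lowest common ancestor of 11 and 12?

17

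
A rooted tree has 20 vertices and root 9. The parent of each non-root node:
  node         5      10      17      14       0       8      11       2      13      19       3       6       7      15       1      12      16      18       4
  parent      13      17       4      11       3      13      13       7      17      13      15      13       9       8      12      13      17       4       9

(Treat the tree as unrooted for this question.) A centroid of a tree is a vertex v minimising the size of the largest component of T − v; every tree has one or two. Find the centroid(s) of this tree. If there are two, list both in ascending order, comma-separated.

Delete 13: the remaining components have sizes 8, 4, 2, 2, 1, 1, 1. Max 8 ≤ 10, so 13 is a centroid.
Every other node leaves some component of size > 10, so the centroid is unique.

13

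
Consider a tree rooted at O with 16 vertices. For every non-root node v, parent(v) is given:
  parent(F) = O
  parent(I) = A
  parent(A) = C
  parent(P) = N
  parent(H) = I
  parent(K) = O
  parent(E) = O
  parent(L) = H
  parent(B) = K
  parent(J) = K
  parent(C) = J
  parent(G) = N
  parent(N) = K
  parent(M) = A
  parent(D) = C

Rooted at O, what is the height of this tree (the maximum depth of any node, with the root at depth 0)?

7

A deepest node is L, reached by O – K – J – C – A – I – H – L.
That path has 7 edges, so the height is 7.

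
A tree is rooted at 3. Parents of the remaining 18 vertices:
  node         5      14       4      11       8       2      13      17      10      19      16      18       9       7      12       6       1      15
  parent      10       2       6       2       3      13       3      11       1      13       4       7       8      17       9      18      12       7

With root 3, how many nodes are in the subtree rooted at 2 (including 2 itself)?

10

Descendants of 2 (including itself): 2, 11, 14, 17, 7, 18, 15, 6, 4, 16. That's 10.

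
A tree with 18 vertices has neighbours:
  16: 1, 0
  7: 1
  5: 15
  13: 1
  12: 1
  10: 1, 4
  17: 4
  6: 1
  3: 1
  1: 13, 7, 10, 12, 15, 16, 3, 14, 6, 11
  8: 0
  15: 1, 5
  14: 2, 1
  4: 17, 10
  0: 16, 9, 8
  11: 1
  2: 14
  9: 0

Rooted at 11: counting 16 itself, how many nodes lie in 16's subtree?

The subtree rooted at 16 contains: 16, 0, 8, 9 — 4 nodes.

4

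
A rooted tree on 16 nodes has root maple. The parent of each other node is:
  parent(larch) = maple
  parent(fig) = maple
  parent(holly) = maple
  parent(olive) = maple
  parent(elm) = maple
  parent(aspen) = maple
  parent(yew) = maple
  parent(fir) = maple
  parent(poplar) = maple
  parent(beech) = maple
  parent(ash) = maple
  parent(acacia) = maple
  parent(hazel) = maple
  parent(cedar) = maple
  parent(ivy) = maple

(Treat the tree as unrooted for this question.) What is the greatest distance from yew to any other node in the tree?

2

The node farthest from yew is beech (acacia, aspen, fig, ash, holly, ivy, cedar, poplar, fir, elm, hazel, olive, larch also at distance 2), via yew – maple – beech — 2 edges.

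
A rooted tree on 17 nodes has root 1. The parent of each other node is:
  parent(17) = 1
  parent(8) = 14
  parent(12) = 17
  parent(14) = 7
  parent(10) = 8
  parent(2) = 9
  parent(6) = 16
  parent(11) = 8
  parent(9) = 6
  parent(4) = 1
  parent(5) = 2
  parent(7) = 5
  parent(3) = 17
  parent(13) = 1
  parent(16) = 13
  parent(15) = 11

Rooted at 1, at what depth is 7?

Path from 1 to 7: 1 – 13 – 16 – 6 – 9 – 2 – 5 – 7, which has 7 edges.

7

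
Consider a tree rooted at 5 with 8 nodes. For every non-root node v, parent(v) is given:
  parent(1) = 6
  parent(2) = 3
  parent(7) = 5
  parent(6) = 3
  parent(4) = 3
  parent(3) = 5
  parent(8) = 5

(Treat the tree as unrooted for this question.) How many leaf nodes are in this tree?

5

Degree-1 nodes: 1, 2, 4, 7, 8 — 5 of them.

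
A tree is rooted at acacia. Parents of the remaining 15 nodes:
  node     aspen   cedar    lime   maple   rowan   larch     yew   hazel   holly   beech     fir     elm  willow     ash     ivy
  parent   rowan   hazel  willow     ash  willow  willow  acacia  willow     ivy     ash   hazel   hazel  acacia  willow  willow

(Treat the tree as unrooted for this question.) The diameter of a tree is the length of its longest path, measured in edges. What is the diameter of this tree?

4

Starting from cedar, a farthest node is beech at distance 4.
One longest path: cedar – hazel – willow – ash – beech.
So the diameter is 4.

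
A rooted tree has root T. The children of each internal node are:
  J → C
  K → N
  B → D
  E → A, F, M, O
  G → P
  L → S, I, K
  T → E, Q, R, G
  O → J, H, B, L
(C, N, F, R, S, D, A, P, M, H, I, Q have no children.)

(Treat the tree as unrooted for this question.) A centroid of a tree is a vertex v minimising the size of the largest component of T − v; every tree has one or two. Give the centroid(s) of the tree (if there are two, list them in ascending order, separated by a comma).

O

If O is removed the pieces have sizes 9, 5, 2, 2, 1, all ≤ ⌊20/2⌋ = 10.
No neighbour of O does as well, so O is the unique centroid.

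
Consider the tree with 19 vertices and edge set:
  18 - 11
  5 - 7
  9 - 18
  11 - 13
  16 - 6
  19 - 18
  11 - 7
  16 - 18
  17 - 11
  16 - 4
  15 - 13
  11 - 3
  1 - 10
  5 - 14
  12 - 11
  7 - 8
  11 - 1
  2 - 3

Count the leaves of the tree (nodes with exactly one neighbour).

Degree-1 nodes: 2, 4, 6, 8, 9, 10, 12, 14, 15, 17, 19 — 11 of them.

11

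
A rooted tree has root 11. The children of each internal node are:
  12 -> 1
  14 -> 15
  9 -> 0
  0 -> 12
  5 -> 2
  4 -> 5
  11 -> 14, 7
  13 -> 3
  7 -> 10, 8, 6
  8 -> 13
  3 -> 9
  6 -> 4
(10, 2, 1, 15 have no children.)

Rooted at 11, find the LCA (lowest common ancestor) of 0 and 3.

3

Path 0→root: 0 9 3 13 8 7 11; path 3→root: 3 13 8 7 11.
First common node: 3.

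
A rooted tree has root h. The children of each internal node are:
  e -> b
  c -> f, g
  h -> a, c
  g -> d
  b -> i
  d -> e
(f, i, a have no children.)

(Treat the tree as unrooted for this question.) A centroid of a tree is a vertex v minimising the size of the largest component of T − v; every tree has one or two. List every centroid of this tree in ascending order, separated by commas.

Removing g splits the tree into components of sizes 4, 4; the largest is 4 ≤ ⌊9/2⌋ = 4.
Every other node leaves some component of size > 4, so the centroid is unique.

g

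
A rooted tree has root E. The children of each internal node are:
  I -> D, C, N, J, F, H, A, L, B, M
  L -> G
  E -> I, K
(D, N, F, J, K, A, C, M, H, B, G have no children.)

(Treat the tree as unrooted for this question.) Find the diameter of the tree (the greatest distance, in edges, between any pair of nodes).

4

Starting from G, a farthest node is K at distance 4.
One longest path: G – L – I – E – K.
So the diameter is 4.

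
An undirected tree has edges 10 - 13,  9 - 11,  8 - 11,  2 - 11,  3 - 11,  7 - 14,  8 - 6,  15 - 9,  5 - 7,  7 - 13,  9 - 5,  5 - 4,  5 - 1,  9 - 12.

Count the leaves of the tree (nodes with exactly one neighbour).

Degree-1 nodes: 1, 2, 3, 4, 6, 10, 12, 14, 15 — 9 of them.

9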